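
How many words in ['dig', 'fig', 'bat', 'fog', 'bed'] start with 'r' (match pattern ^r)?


Pattern ^r anchors to start of word. Check which words begin with 'r':
  'dig' -> no
  'fig' -> no
  'bat' -> no
  'fog' -> no
  'bed' -> no
Matching words: []
Count: 0

0


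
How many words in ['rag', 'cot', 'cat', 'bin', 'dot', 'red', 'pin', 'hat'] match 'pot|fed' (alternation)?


Alternation 'pot|fed' matches either 'pot' or 'fed'.
Checking each word:
  'rag' -> no
  'cot' -> no
  'cat' -> no
  'bin' -> no
  'dot' -> no
  'red' -> no
  'pin' -> no
  'hat' -> no
Matches: []
Count: 0

0


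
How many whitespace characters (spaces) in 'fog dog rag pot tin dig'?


\s matches whitespace characters (spaces, tabs, etc.).
Text: 'fog dog rag pot tin dig'
This text has 6 words separated by spaces.
Number of spaces = number of words - 1 = 6 - 1 = 5

5


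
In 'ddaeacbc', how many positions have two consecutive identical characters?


Looking for consecutive identical characters in 'ddaeacbc':
  pos 0-1: 'd' vs 'd' -> MATCH ('dd')
  pos 1-2: 'd' vs 'a' -> different
  pos 2-3: 'a' vs 'e' -> different
  pos 3-4: 'e' vs 'a' -> different
  pos 4-5: 'a' vs 'c' -> different
  pos 5-6: 'c' vs 'b' -> different
  pos 6-7: 'b' vs 'c' -> different
Consecutive identical pairs: ['dd']
Count: 1

1


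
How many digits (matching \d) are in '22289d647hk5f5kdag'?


\d matches any digit 0-9.
Scanning '22289d647hk5f5kdag':
  pos 0: '2' -> DIGIT
  pos 1: '2' -> DIGIT
  pos 2: '2' -> DIGIT
  pos 3: '8' -> DIGIT
  pos 4: '9' -> DIGIT
  pos 6: '6' -> DIGIT
  pos 7: '4' -> DIGIT
  pos 8: '7' -> DIGIT
  pos 11: '5' -> DIGIT
  pos 13: '5' -> DIGIT
Digits found: ['2', '2', '2', '8', '9', '6', '4', '7', '5', '5']
Total: 10

10


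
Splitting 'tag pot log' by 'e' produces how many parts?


Splitting by 'e' breaks the string at each occurrence of the separator.
Text: 'tag pot log'
Parts after split:
  Part 1: 'tag pot log'
Total parts: 1

1


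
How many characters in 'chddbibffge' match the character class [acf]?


Character class [acf] matches any of: {a, c, f}
Scanning string 'chddbibffge' character by character:
  pos 0: 'c' -> MATCH
  pos 1: 'h' -> no
  pos 2: 'd' -> no
  pos 3: 'd' -> no
  pos 4: 'b' -> no
  pos 5: 'i' -> no
  pos 6: 'b' -> no
  pos 7: 'f' -> MATCH
  pos 8: 'f' -> MATCH
  pos 9: 'g' -> no
  pos 10: 'e' -> no
Total matches: 3

3


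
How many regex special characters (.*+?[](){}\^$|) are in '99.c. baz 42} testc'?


Regex special characters are: . * + ? [ ] ( ) { } \ ^ $ |
Scanning '99.c. baz 42} testc':
  pos 2: '.' -> SPECIAL
  pos 4: '.' -> SPECIAL
  pos 12: '}' -> SPECIAL
Special chars found: ['.', '.', '}']
Total: 3

3


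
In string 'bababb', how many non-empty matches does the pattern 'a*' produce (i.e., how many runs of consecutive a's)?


Pattern 'a*' matches zero or more a's. We want non-empty runs of consecutive a's.
String: 'bababb'
Walking through the string to find runs of a's:
  Run 1: positions 1-1 -> 'a'
  Run 2: positions 3-3 -> 'a'
Non-empty runs found: ['a', 'a']
Count: 2

2


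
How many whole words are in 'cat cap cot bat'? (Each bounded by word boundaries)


Word boundaries (\b) mark the start/end of each word.
Text: 'cat cap cot bat'
Splitting by whitespace:
  Word 1: 'cat'
  Word 2: 'cap'
  Word 3: 'cot'
  Word 4: 'bat'
Total whole words: 4

4


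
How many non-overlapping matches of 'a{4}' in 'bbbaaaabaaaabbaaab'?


Pattern 'a{4}' matches exactly 4 consecutive a's (greedy, non-overlapping).
String: 'bbbaaaabaaaabbaaab'
Scanning for runs of a's:
  Run at pos 3: 'aaaa' (length 4) -> 1 match(es)
  Run at pos 8: 'aaaa' (length 4) -> 1 match(es)
  Run at pos 14: 'aaa' (length 3) -> 0 match(es)
Matches found: ['aaaa', 'aaaa']
Total: 2

2


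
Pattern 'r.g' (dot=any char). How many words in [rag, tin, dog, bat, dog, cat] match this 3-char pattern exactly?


Pattern 'r.g' means: starts with 'r', any single char, ends with 'g'.
Checking each word (must be exactly 3 chars):
  'rag' (len=3): MATCH
  'tin' (len=3): no
  'dog' (len=3): no
  'bat' (len=3): no
  'dog' (len=3): no
  'cat' (len=3): no
Matching words: ['rag']
Total: 1

1


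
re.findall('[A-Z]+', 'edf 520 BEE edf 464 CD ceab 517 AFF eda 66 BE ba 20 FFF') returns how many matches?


Pattern '[A-Z]+' finds one or more uppercase letters.
Text: 'edf 520 BEE edf 464 CD ceab 517 AFF eda 66 BE ba 20 FFF'
Scanning for matches:
  Match 1: 'BEE'
  Match 2: 'CD'
  Match 3: 'AFF'
  Match 4: 'BE'
  Match 5: 'FFF'
Total matches: 5

5


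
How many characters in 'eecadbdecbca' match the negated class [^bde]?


Negated class [^bde] matches any char NOT in {b, d, e}
Scanning 'eecadbdecbca':
  pos 0: 'e' -> no (excluded)
  pos 1: 'e' -> no (excluded)
  pos 2: 'c' -> MATCH
  pos 3: 'a' -> MATCH
  pos 4: 'd' -> no (excluded)
  pos 5: 'b' -> no (excluded)
  pos 6: 'd' -> no (excluded)
  pos 7: 'e' -> no (excluded)
  pos 8: 'c' -> MATCH
  pos 9: 'b' -> no (excluded)
  pos 10: 'c' -> MATCH
  pos 11: 'a' -> MATCH
Total matches: 5

5


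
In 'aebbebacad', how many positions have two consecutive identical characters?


Looking for consecutive identical characters in 'aebbebacad':
  pos 0-1: 'a' vs 'e' -> different
  pos 1-2: 'e' vs 'b' -> different
  pos 2-3: 'b' vs 'b' -> MATCH ('bb')
  pos 3-4: 'b' vs 'e' -> different
  pos 4-5: 'e' vs 'b' -> different
  pos 5-6: 'b' vs 'a' -> different
  pos 6-7: 'a' vs 'c' -> different
  pos 7-8: 'c' vs 'a' -> different
  pos 8-9: 'a' vs 'd' -> different
Consecutive identical pairs: ['bb']
Count: 1

1


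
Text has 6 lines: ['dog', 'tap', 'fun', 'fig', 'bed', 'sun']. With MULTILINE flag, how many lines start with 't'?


With MULTILINE flag, ^ matches the start of each line.
Lines: ['dog', 'tap', 'fun', 'fig', 'bed', 'sun']
Checking which lines start with 't':
  Line 1: 'dog' -> no
  Line 2: 'tap' -> MATCH
  Line 3: 'fun' -> no
  Line 4: 'fig' -> no
  Line 5: 'bed' -> no
  Line 6: 'sun' -> no
Matching lines: ['tap']
Count: 1

1


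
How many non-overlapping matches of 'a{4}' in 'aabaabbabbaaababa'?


Pattern 'a{4}' matches exactly 4 consecutive a's (greedy, non-overlapping).
String: 'aabaabbabbaaababa'
Scanning for runs of a's:
  Run at pos 0: 'aa' (length 2) -> 0 match(es)
  Run at pos 3: 'aa' (length 2) -> 0 match(es)
  Run at pos 7: 'a' (length 1) -> 0 match(es)
  Run at pos 10: 'aaa' (length 3) -> 0 match(es)
  Run at pos 14: 'a' (length 1) -> 0 match(es)
  Run at pos 16: 'a' (length 1) -> 0 match(es)
Matches found: []
Total: 0

0


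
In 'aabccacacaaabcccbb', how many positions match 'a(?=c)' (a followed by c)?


Lookahead 'a(?=c)' matches 'a' only when followed by 'c'.
String: 'aabccacacaaabcccbb'
Checking each position where char is 'a':
  pos 0: 'a' -> no (next='a')
  pos 1: 'a' -> no (next='b')
  pos 5: 'a' -> MATCH (next='c')
  pos 7: 'a' -> MATCH (next='c')
  pos 9: 'a' -> no (next='a')
  pos 10: 'a' -> no (next='a')
  pos 11: 'a' -> no (next='b')
Matching positions: [5, 7]
Count: 2

2


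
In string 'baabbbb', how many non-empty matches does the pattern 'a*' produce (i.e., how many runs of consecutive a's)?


Pattern 'a*' matches zero or more a's. We want non-empty runs of consecutive a's.
String: 'baabbbb'
Walking through the string to find runs of a's:
  Run 1: positions 1-2 -> 'aa'
Non-empty runs found: ['aa']
Count: 1

1


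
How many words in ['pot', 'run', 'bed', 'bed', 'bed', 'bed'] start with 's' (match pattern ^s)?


Pattern ^s anchors to start of word. Check which words begin with 's':
  'pot' -> no
  'run' -> no
  'bed' -> no
  'bed' -> no
  'bed' -> no
  'bed' -> no
Matching words: []
Count: 0

0


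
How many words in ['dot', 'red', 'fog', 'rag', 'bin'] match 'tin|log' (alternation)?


Alternation 'tin|log' matches either 'tin' or 'log'.
Checking each word:
  'dot' -> no
  'red' -> no
  'fog' -> no
  'rag' -> no
  'bin' -> no
Matches: []
Count: 0

0


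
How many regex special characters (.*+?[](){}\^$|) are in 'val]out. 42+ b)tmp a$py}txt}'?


Regex special characters are: . * + ? [ ] ( ) { } \ ^ $ |
Scanning 'val]out. 42+ b)tmp a$py}txt}':
  pos 3: ']' -> SPECIAL
  pos 7: '.' -> SPECIAL
  pos 11: '+' -> SPECIAL
  pos 14: ')' -> SPECIAL
  pos 20: '$' -> SPECIAL
  pos 23: '}' -> SPECIAL
  pos 27: '}' -> SPECIAL
Special chars found: [']', '.', '+', ')', '$', '}', '}']
Total: 7

7


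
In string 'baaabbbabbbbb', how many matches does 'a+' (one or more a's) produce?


Pattern 'a+' matches one or more consecutive a's.
String: 'baaabbbabbbbb'
Scanning for runs of a:
  Match 1: 'aaa' (length 3)
  Match 2: 'a' (length 1)
Total matches: 2

2


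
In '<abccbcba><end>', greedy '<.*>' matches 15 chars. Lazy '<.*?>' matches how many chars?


Greedy '<.*>' tries to match as MUCH as possible.
Lazy '<.*?>' tries to match as LITTLE as possible.

String: '<abccbcba><end>'
Greedy '<.*>' starts at first '<' and extends to the LAST '>': '<abccbcba><end>' (15 chars)
Lazy '<.*?>' starts at first '<' and stops at the FIRST '>': '<abccbcba>' (10 chars)

10


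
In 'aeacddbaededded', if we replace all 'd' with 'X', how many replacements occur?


re.sub('d', 'X', text) replaces every occurrence of 'd' with 'X'.
Text: 'aeacddbaededded'
Scanning for 'd':
  pos 4: 'd' -> replacement #1
  pos 5: 'd' -> replacement #2
  pos 9: 'd' -> replacement #3
  pos 11: 'd' -> replacement #4
  pos 12: 'd' -> replacement #5
  pos 14: 'd' -> replacement #6
Total replacements: 6

6


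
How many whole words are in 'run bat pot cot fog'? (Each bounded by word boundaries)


Word boundaries (\b) mark the start/end of each word.
Text: 'run bat pot cot fog'
Splitting by whitespace:
  Word 1: 'run'
  Word 2: 'bat'
  Word 3: 'pot'
  Word 4: 'cot'
  Word 5: 'fog'
Total whole words: 5

5


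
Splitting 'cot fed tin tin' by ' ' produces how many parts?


Splitting by ' ' breaks the string at each occurrence of the separator.
Text: 'cot fed tin tin'
Parts after split:
  Part 1: 'cot'
  Part 2: 'fed'
  Part 3: 'tin'
  Part 4: 'tin'
Total parts: 4

4


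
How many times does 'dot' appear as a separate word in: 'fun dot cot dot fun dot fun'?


Scanning each word for exact match 'dot':
  Word 1: 'fun' -> no
  Word 2: 'dot' -> MATCH
  Word 3: 'cot' -> no
  Word 4: 'dot' -> MATCH
  Word 5: 'fun' -> no
  Word 6: 'dot' -> MATCH
  Word 7: 'fun' -> no
Total matches: 3

3


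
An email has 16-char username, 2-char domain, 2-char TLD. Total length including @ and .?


An email address has format: username@domain.tld
Username length: 16
'@' character: 1
Domain length: 2
'.' character: 1
TLD length: 2
Total = 16 + 1 + 2 + 1 + 2 = 22

22


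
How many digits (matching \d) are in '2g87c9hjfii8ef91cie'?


\d matches any digit 0-9.
Scanning '2g87c9hjfii8ef91cie':
  pos 0: '2' -> DIGIT
  pos 2: '8' -> DIGIT
  pos 3: '7' -> DIGIT
  pos 5: '9' -> DIGIT
  pos 11: '8' -> DIGIT
  pos 14: '9' -> DIGIT
  pos 15: '1' -> DIGIT
Digits found: ['2', '8', '7', '9', '8', '9', '1']
Total: 7

7


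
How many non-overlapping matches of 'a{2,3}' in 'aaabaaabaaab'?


Pattern 'a{2,3}' matches between 2 and 3 consecutive a's (greedy).
String: 'aaabaaabaaab'
Finding runs of a's and applying greedy matching:
  Run at pos 0: 'aaa' (length 3)
  Run at pos 4: 'aaa' (length 3)
  Run at pos 8: 'aaa' (length 3)
Matches: ['aaa', 'aaa', 'aaa']
Count: 3

3


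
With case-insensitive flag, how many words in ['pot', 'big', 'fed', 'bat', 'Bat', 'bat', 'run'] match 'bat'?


Case-insensitive matching: compare each word's lowercase form to 'bat'.
  'pot' -> lower='pot' -> no
  'big' -> lower='big' -> no
  'fed' -> lower='fed' -> no
  'bat' -> lower='bat' -> MATCH
  'Bat' -> lower='bat' -> MATCH
  'bat' -> lower='bat' -> MATCH
  'run' -> lower='run' -> no
Matches: ['bat', 'Bat', 'bat']
Count: 3

3


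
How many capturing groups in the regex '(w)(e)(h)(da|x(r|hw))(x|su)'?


To count capturing groups, count each '(' that starts a group.
Pattern: '(w)(e)(h)(da|x(r|hw))(x|su)'
Walking through the pattern:
  Position 0: '(' -> group #1
  Position 3: '(' -> group #2
  Position 6: '(' -> group #3
  Position 9: '(' -> group #4
  Position 14: '(' -> group #5
  Position 21: '(' -> group #6
Total capturing groups: 6

6


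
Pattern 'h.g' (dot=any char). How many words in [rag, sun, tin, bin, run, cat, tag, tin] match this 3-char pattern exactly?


Pattern 'h.g' means: starts with 'h', any single char, ends with 'g'.
Checking each word (must be exactly 3 chars):
  'rag' (len=3): no
  'sun' (len=3): no
  'tin' (len=3): no
  'bin' (len=3): no
  'run' (len=3): no
  'cat' (len=3): no
  'tag' (len=3): no
  'tin' (len=3): no
Matching words: []
Total: 0

0


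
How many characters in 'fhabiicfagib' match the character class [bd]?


Character class [bd] matches any of: {b, d}
Scanning string 'fhabiicfagib' character by character:
  pos 0: 'f' -> no
  pos 1: 'h' -> no
  pos 2: 'a' -> no
  pos 3: 'b' -> MATCH
  pos 4: 'i' -> no
  pos 5: 'i' -> no
  pos 6: 'c' -> no
  pos 7: 'f' -> no
  pos 8: 'a' -> no
  pos 9: 'g' -> no
  pos 10: 'i' -> no
  pos 11: 'b' -> MATCH
Total matches: 2

2


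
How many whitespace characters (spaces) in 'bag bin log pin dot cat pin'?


\s matches whitespace characters (spaces, tabs, etc.).
Text: 'bag bin log pin dot cat pin'
This text has 7 words separated by spaces.
Number of spaces = number of words - 1 = 7 - 1 = 6

6


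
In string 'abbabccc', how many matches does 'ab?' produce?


Pattern 'ab?' matches 'a' optionally followed by 'b'.
String: 'abbabccc'
Scanning left to right for 'a' then checking next char:
  Match 1: 'ab' (a followed by b)
  Match 2: 'ab' (a followed by b)
Total matches: 2

2


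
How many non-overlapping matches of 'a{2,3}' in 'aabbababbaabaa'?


Pattern 'a{2,3}' matches between 2 and 3 consecutive a's (greedy).
String: 'aabbababbaabaa'
Finding runs of a's and applying greedy matching:
  Run at pos 0: 'aa' (length 2)
  Run at pos 4: 'a' (length 1)
  Run at pos 6: 'a' (length 1)
  Run at pos 9: 'aa' (length 2)
  Run at pos 12: 'aa' (length 2)
Matches: ['aa', 'aa', 'aa']
Count: 3

3


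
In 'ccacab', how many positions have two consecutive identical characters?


Looking for consecutive identical characters in 'ccacab':
  pos 0-1: 'c' vs 'c' -> MATCH ('cc')
  pos 1-2: 'c' vs 'a' -> different
  pos 2-3: 'a' vs 'c' -> different
  pos 3-4: 'c' vs 'a' -> different
  pos 4-5: 'a' vs 'b' -> different
Consecutive identical pairs: ['cc']
Count: 1

1


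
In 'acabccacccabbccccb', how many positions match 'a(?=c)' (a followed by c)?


Lookahead 'a(?=c)' matches 'a' only when followed by 'c'.
String: 'acabccacccabbccccb'
Checking each position where char is 'a':
  pos 0: 'a' -> MATCH (next='c')
  pos 2: 'a' -> no (next='b')
  pos 6: 'a' -> MATCH (next='c')
  pos 10: 'a' -> no (next='b')
Matching positions: [0, 6]
Count: 2

2


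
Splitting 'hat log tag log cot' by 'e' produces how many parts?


Splitting by 'e' breaks the string at each occurrence of the separator.
Text: 'hat log tag log cot'
Parts after split:
  Part 1: 'hat log tag log cot'
Total parts: 1

1


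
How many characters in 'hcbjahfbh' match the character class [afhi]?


Character class [afhi] matches any of: {a, f, h, i}
Scanning string 'hcbjahfbh' character by character:
  pos 0: 'h' -> MATCH
  pos 1: 'c' -> no
  pos 2: 'b' -> no
  pos 3: 'j' -> no
  pos 4: 'a' -> MATCH
  pos 5: 'h' -> MATCH
  pos 6: 'f' -> MATCH
  pos 7: 'b' -> no
  pos 8: 'h' -> MATCH
Total matches: 5

5


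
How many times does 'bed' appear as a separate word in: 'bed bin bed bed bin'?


Scanning each word for exact match 'bed':
  Word 1: 'bed' -> MATCH
  Word 2: 'bin' -> no
  Word 3: 'bed' -> MATCH
  Word 4: 'bed' -> MATCH
  Word 5: 'bin' -> no
Total matches: 3

3


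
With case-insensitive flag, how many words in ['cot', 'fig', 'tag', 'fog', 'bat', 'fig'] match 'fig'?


Case-insensitive matching: compare each word's lowercase form to 'fig'.
  'cot' -> lower='cot' -> no
  'fig' -> lower='fig' -> MATCH
  'tag' -> lower='tag' -> no
  'fog' -> lower='fog' -> no
  'bat' -> lower='bat' -> no
  'fig' -> lower='fig' -> MATCH
Matches: ['fig', 'fig']
Count: 2

2


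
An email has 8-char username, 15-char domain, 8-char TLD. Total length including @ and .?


An email address has format: username@domain.tld
Username length: 8
'@' character: 1
Domain length: 15
'.' character: 1
TLD length: 8
Total = 8 + 1 + 15 + 1 + 8 = 33

33


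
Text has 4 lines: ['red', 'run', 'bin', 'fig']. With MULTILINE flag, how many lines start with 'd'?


With MULTILINE flag, ^ matches the start of each line.
Lines: ['red', 'run', 'bin', 'fig']
Checking which lines start with 'd':
  Line 1: 'red' -> no
  Line 2: 'run' -> no
  Line 3: 'bin' -> no
  Line 4: 'fig' -> no
Matching lines: []
Count: 0

0


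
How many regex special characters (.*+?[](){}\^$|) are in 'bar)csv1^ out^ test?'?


Regex special characters are: . * + ? [ ] ( ) { } \ ^ $ |
Scanning 'bar)csv1^ out^ test?':
  pos 3: ')' -> SPECIAL
  pos 8: '^' -> SPECIAL
  pos 13: '^' -> SPECIAL
  pos 19: '?' -> SPECIAL
Special chars found: [')', '^', '^', '?']
Total: 4

4


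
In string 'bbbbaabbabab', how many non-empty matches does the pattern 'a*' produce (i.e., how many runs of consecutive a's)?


Pattern 'a*' matches zero or more a's. We want non-empty runs of consecutive a's.
String: 'bbbbaabbabab'
Walking through the string to find runs of a's:
  Run 1: positions 4-5 -> 'aa'
  Run 2: positions 8-8 -> 'a'
  Run 3: positions 10-10 -> 'a'
Non-empty runs found: ['aa', 'a', 'a']
Count: 3

3


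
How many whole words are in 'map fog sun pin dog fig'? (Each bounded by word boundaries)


Word boundaries (\b) mark the start/end of each word.
Text: 'map fog sun pin dog fig'
Splitting by whitespace:
  Word 1: 'map'
  Word 2: 'fog'
  Word 3: 'sun'
  Word 4: 'pin'
  Word 5: 'dog'
  Word 6: 'fig'
Total whole words: 6

6


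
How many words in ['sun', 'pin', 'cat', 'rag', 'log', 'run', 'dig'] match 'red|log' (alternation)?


Alternation 'red|log' matches either 'red' or 'log'.
Checking each word:
  'sun' -> no
  'pin' -> no
  'cat' -> no
  'rag' -> no
  'log' -> MATCH
  'run' -> no
  'dig' -> no
Matches: ['log']
Count: 1

1


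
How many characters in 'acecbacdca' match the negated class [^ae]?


Negated class [^ae] matches any char NOT in {a, e}
Scanning 'acecbacdca':
  pos 0: 'a' -> no (excluded)
  pos 1: 'c' -> MATCH
  pos 2: 'e' -> no (excluded)
  pos 3: 'c' -> MATCH
  pos 4: 'b' -> MATCH
  pos 5: 'a' -> no (excluded)
  pos 6: 'c' -> MATCH
  pos 7: 'd' -> MATCH
  pos 8: 'c' -> MATCH
  pos 9: 'a' -> no (excluded)
Total matches: 6

6


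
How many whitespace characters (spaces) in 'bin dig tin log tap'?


\s matches whitespace characters (spaces, tabs, etc.).
Text: 'bin dig tin log tap'
This text has 5 words separated by spaces.
Number of spaces = number of words - 1 = 5 - 1 = 4

4


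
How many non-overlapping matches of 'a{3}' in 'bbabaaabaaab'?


Pattern 'a{3}' matches exactly 3 consecutive a's (greedy, non-overlapping).
String: 'bbabaaabaaab'
Scanning for runs of a's:
  Run at pos 2: 'a' (length 1) -> 0 match(es)
  Run at pos 4: 'aaa' (length 3) -> 1 match(es)
  Run at pos 8: 'aaa' (length 3) -> 1 match(es)
Matches found: ['aaa', 'aaa']
Total: 2

2


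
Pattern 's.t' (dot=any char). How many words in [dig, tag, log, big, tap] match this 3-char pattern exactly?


Pattern 's.t' means: starts with 's', any single char, ends with 't'.
Checking each word (must be exactly 3 chars):
  'dig' (len=3): no
  'tag' (len=3): no
  'log' (len=3): no
  'big' (len=3): no
  'tap' (len=3): no
Matching words: []
Total: 0

0


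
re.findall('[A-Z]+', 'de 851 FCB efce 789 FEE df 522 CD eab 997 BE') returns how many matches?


Pattern '[A-Z]+' finds one or more uppercase letters.
Text: 'de 851 FCB efce 789 FEE df 522 CD eab 997 BE'
Scanning for matches:
  Match 1: 'FCB'
  Match 2: 'FEE'
  Match 3: 'CD'
  Match 4: 'BE'
Total matches: 4

4


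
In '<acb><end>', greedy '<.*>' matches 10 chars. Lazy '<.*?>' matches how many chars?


Greedy '<.*>' tries to match as MUCH as possible.
Lazy '<.*?>' tries to match as LITTLE as possible.

String: '<acb><end>'
Greedy '<.*>' starts at first '<' and extends to the LAST '>': '<acb><end>' (10 chars)
Lazy '<.*?>' starts at first '<' and stops at the FIRST '>': '<acb>' (5 chars)

5


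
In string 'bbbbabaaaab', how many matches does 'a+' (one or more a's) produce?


Pattern 'a+' matches one or more consecutive a's.
String: 'bbbbabaaaab'
Scanning for runs of a:
  Match 1: 'a' (length 1)
  Match 2: 'aaaa' (length 4)
Total matches: 2

2


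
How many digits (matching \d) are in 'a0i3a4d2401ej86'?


\d matches any digit 0-9.
Scanning 'a0i3a4d2401ej86':
  pos 1: '0' -> DIGIT
  pos 3: '3' -> DIGIT
  pos 5: '4' -> DIGIT
  pos 7: '2' -> DIGIT
  pos 8: '4' -> DIGIT
  pos 9: '0' -> DIGIT
  pos 10: '1' -> DIGIT
  pos 13: '8' -> DIGIT
  pos 14: '6' -> DIGIT
Digits found: ['0', '3', '4', '2', '4', '0', '1', '8', '6']
Total: 9

9


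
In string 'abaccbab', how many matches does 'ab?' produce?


Pattern 'ab?' matches 'a' optionally followed by 'b'.
String: 'abaccbab'
Scanning left to right for 'a' then checking next char:
  Match 1: 'ab' (a followed by b)
  Match 2: 'a' (a not followed by b)
  Match 3: 'ab' (a followed by b)
Total matches: 3

3


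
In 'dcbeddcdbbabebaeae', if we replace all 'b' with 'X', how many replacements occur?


re.sub('b', 'X', text) replaces every occurrence of 'b' with 'X'.
Text: 'dcbeddcdbbabebaeae'
Scanning for 'b':
  pos 2: 'b' -> replacement #1
  pos 8: 'b' -> replacement #2
  pos 9: 'b' -> replacement #3
  pos 11: 'b' -> replacement #4
  pos 13: 'b' -> replacement #5
Total replacements: 5

5


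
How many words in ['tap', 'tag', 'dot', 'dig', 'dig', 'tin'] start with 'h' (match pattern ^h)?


Pattern ^h anchors to start of word. Check which words begin with 'h':
  'tap' -> no
  'tag' -> no
  'dot' -> no
  'dig' -> no
  'dig' -> no
  'tin' -> no
Matching words: []
Count: 0

0


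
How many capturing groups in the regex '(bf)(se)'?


To count capturing groups, count each '(' that starts a group.
Pattern: '(bf)(se)'
Walking through the pattern:
  Position 0: '(' -> group #1
  Position 4: '(' -> group #2
Total capturing groups: 2

2


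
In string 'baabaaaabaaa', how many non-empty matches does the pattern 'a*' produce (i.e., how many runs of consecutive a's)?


Pattern 'a*' matches zero or more a's. We want non-empty runs of consecutive a's.
String: 'baabaaaabaaa'
Walking through the string to find runs of a's:
  Run 1: positions 1-2 -> 'aa'
  Run 2: positions 4-7 -> 'aaaa'
  Run 3: positions 9-11 -> 'aaa'
Non-empty runs found: ['aa', 'aaaa', 'aaa']
Count: 3

3


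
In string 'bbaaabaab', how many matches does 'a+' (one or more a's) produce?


Pattern 'a+' matches one or more consecutive a's.
String: 'bbaaabaab'
Scanning for runs of a:
  Match 1: 'aaa' (length 3)
  Match 2: 'aa' (length 2)
Total matches: 2

2


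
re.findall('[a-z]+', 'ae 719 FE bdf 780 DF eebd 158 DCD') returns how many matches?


Pattern '[a-z]+' finds one or more lowercase letters.
Text: 'ae 719 FE bdf 780 DF eebd 158 DCD'
Scanning for matches:
  Match 1: 'ae'
  Match 2: 'bdf'
  Match 3: 'eebd'
Total matches: 3

3


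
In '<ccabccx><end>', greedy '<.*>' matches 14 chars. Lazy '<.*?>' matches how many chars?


Greedy '<.*>' tries to match as MUCH as possible.
Lazy '<.*?>' tries to match as LITTLE as possible.

String: '<ccabccx><end>'
Greedy '<.*>' starts at first '<' and extends to the LAST '>': '<ccabccx><end>' (14 chars)
Lazy '<.*?>' starts at first '<' and stops at the FIRST '>': '<ccabccx>' (9 chars)

9


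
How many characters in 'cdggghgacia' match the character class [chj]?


Character class [chj] matches any of: {c, h, j}
Scanning string 'cdggghgacia' character by character:
  pos 0: 'c' -> MATCH
  pos 1: 'd' -> no
  pos 2: 'g' -> no
  pos 3: 'g' -> no
  pos 4: 'g' -> no
  pos 5: 'h' -> MATCH
  pos 6: 'g' -> no
  pos 7: 'a' -> no
  pos 8: 'c' -> MATCH
  pos 9: 'i' -> no
  pos 10: 'a' -> no
Total matches: 3

3


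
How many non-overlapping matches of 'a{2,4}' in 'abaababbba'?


Pattern 'a{2,4}' matches between 2 and 4 consecutive a's (greedy).
String: 'abaababbba'
Finding runs of a's and applying greedy matching:
  Run at pos 0: 'a' (length 1)
  Run at pos 2: 'aa' (length 2)
  Run at pos 5: 'a' (length 1)
  Run at pos 9: 'a' (length 1)
Matches: ['aa']
Count: 1

1


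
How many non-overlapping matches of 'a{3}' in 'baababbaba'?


Pattern 'a{3}' matches exactly 3 consecutive a's (greedy, non-overlapping).
String: 'baababbaba'
Scanning for runs of a's:
  Run at pos 1: 'aa' (length 2) -> 0 match(es)
  Run at pos 4: 'a' (length 1) -> 0 match(es)
  Run at pos 7: 'a' (length 1) -> 0 match(es)
  Run at pos 9: 'a' (length 1) -> 0 match(es)
Matches found: []
Total: 0

0


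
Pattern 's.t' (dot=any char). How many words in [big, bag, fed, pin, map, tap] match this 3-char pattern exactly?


Pattern 's.t' means: starts with 's', any single char, ends with 't'.
Checking each word (must be exactly 3 chars):
  'big' (len=3): no
  'bag' (len=3): no
  'fed' (len=3): no
  'pin' (len=3): no
  'map' (len=3): no
  'tap' (len=3): no
Matching words: []
Total: 0

0


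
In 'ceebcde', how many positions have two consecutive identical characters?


Looking for consecutive identical characters in 'ceebcde':
  pos 0-1: 'c' vs 'e' -> different
  pos 1-2: 'e' vs 'e' -> MATCH ('ee')
  pos 2-3: 'e' vs 'b' -> different
  pos 3-4: 'b' vs 'c' -> different
  pos 4-5: 'c' vs 'd' -> different
  pos 5-6: 'd' vs 'e' -> different
Consecutive identical pairs: ['ee']
Count: 1

1


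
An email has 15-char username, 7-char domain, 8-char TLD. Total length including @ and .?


An email address has format: username@domain.tld
Username length: 15
'@' character: 1
Domain length: 7
'.' character: 1
TLD length: 8
Total = 15 + 1 + 7 + 1 + 8 = 32

32


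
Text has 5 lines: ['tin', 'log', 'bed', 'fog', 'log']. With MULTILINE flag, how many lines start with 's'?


With MULTILINE flag, ^ matches the start of each line.
Lines: ['tin', 'log', 'bed', 'fog', 'log']
Checking which lines start with 's':
  Line 1: 'tin' -> no
  Line 2: 'log' -> no
  Line 3: 'bed' -> no
  Line 4: 'fog' -> no
  Line 5: 'log' -> no
Matching lines: []
Count: 0

0


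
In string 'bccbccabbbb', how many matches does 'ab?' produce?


Pattern 'ab?' matches 'a' optionally followed by 'b'.
String: 'bccbccabbbb'
Scanning left to right for 'a' then checking next char:
  Match 1: 'ab' (a followed by b)
Total matches: 1

1


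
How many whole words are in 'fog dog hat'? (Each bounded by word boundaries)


Word boundaries (\b) mark the start/end of each word.
Text: 'fog dog hat'
Splitting by whitespace:
  Word 1: 'fog'
  Word 2: 'dog'
  Word 3: 'hat'
Total whole words: 3

3


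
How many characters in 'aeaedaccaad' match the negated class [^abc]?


Negated class [^abc] matches any char NOT in {a, b, c}
Scanning 'aeaedaccaad':
  pos 0: 'a' -> no (excluded)
  pos 1: 'e' -> MATCH
  pos 2: 'a' -> no (excluded)
  pos 3: 'e' -> MATCH
  pos 4: 'd' -> MATCH
  pos 5: 'a' -> no (excluded)
  pos 6: 'c' -> no (excluded)
  pos 7: 'c' -> no (excluded)
  pos 8: 'a' -> no (excluded)
  pos 9: 'a' -> no (excluded)
  pos 10: 'd' -> MATCH
Total matches: 4

4


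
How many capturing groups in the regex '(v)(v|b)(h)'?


To count capturing groups, count each '(' that starts a group.
Pattern: '(v)(v|b)(h)'
Walking through the pattern:
  Position 0: '(' -> group #1
  Position 3: '(' -> group #2
  Position 8: '(' -> group #3
Total capturing groups: 3

3


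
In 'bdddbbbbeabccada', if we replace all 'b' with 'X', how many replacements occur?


re.sub('b', 'X', text) replaces every occurrence of 'b' with 'X'.
Text: 'bdddbbbbeabccada'
Scanning for 'b':
  pos 0: 'b' -> replacement #1
  pos 4: 'b' -> replacement #2
  pos 5: 'b' -> replacement #3
  pos 6: 'b' -> replacement #4
  pos 7: 'b' -> replacement #5
  pos 10: 'b' -> replacement #6
Total replacements: 6

6


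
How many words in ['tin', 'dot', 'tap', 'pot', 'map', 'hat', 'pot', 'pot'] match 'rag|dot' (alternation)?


Alternation 'rag|dot' matches either 'rag' or 'dot'.
Checking each word:
  'tin' -> no
  'dot' -> MATCH
  'tap' -> no
  'pot' -> no
  'map' -> no
  'hat' -> no
  'pot' -> no
  'pot' -> no
Matches: ['dot']
Count: 1

1


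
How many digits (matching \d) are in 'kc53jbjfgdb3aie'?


\d matches any digit 0-9.
Scanning 'kc53jbjfgdb3aie':
  pos 2: '5' -> DIGIT
  pos 3: '3' -> DIGIT
  pos 11: '3' -> DIGIT
Digits found: ['5', '3', '3']
Total: 3

3


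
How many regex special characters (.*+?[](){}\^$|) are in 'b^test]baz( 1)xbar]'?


Regex special characters are: . * + ? [ ] ( ) { } \ ^ $ |
Scanning 'b^test]baz( 1)xbar]':
  pos 1: '^' -> SPECIAL
  pos 6: ']' -> SPECIAL
  pos 10: '(' -> SPECIAL
  pos 13: ')' -> SPECIAL
  pos 18: ']' -> SPECIAL
Special chars found: ['^', ']', '(', ')', ']']
Total: 5

5


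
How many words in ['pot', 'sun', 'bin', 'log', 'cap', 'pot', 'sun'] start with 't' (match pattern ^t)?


Pattern ^t anchors to start of word. Check which words begin with 't':
  'pot' -> no
  'sun' -> no
  'bin' -> no
  'log' -> no
  'cap' -> no
  'pot' -> no
  'sun' -> no
Matching words: []
Count: 0

0


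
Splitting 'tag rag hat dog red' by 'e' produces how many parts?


Splitting by 'e' breaks the string at each occurrence of the separator.
Text: 'tag rag hat dog red'
Parts after split:
  Part 1: 'tag rag hat dog r'
  Part 2: 'd'
Total parts: 2

2


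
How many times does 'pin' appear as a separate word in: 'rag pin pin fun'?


Scanning each word for exact match 'pin':
  Word 1: 'rag' -> no
  Word 2: 'pin' -> MATCH
  Word 3: 'pin' -> MATCH
  Word 4: 'fun' -> no
Total matches: 2

2


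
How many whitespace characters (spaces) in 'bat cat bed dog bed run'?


\s matches whitespace characters (spaces, tabs, etc.).
Text: 'bat cat bed dog bed run'
This text has 6 words separated by spaces.
Number of spaces = number of words - 1 = 6 - 1 = 5

5


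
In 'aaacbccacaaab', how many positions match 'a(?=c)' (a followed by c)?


Lookahead 'a(?=c)' matches 'a' only when followed by 'c'.
String: 'aaacbccacaaab'
Checking each position where char is 'a':
  pos 0: 'a' -> no (next='a')
  pos 1: 'a' -> no (next='a')
  pos 2: 'a' -> MATCH (next='c')
  pos 7: 'a' -> MATCH (next='c')
  pos 9: 'a' -> no (next='a')
  pos 10: 'a' -> no (next='a')
  pos 11: 'a' -> no (next='b')
Matching positions: [2, 7]
Count: 2

2


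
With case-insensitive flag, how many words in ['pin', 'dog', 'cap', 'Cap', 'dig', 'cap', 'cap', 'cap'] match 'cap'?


Case-insensitive matching: compare each word's lowercase form to 'cap'.
  'pin' -> lower='pin' -> no
  'dog' -> lower='dog' -> no
  'cap' -> lower='cap' -> MATCH
  'Cap' -> lower='cap' -> MATCH
  'dig' -> lower='dig' -> no
  'cap' -> lower='cap' -> MATCH
  'cap' -> lower='cap' -> MATCH
  'cap' -> lower='cap' -> MATCH
Matches: ['cap', 'Cap', 'cap', 'cap', 'cap']
Count: 5

5


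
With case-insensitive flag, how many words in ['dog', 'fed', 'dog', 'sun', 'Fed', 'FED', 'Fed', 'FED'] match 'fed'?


Case-insensitive matching: compare each word's lowercase form to 'fed'.
  'dog' -> lower='dog' -> no
  'fed' -> lower='fed' -> MATCH
  'dog' -> lower='dog' -> no
  'sun' -> lower='sun' -> no
  'Fed' -> lower='fed' -> MATCH
  'FED' -> lower='fed' -> MATCH
  'Fed' -> lower='fed' -> MATCH
  'FED' -> lower='fed' -> MATCH
Matches: ['fed', 'Fed', 'FED', 'Fed', 'FED']
Count: 5

5


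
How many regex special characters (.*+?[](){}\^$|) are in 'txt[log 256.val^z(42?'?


Regex special characters are: . * + ? [ ] ( ) { } \ ^ $ |
Scanning 'txt[log 256.val^z(42?':
  pos 3: '[' -> SPECIAL
  pos 11: '.' -> SPECIAL
  pos 15: '^' -> SPECIAL
  pos 17: '(' -> SPECIAL
  pos 20: '?' -> SPECIAL
Special chars found: ['[', '.', '^', '(', '?']
Total: 5

5


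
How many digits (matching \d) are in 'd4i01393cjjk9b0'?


\d matches any digit 0-9.
Scanning 'd4i01393cjjk9b0':
  pos 1: '4' -> DIGIT
  pos 3: '0' -> DIGIT
  pos 4: '1' -> DIGIT
  pos 5: '3' -> DIGIT
  pos 6: '9' -> DIGIT
  pos 7: '3' -> DIGIT
  pos 12: '9' -> DIGIT
  pos 14: '0' -> DIGIT
Digits found: ['4', '0', '1', '3', '9', '3', '9', '0']
Total: 8

8


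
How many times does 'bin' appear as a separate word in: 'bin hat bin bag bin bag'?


Scanning each word for exact match 'bin':
  Word 1: 'bin' -> MATCH
  Word 2: 'hat' -> no
  Word 3: 'bin' -> MATCH
  Word 4: 'bag' -> no
  Word 5: 'bin' -> MATCH
  Word 6: 'bag' -> no
Total matches: 3

3


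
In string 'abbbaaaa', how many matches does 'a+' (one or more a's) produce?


Pattern 'a+' matches one or more consecutive a's.
String: 'abbbaaaa'
Scanning for runs of a:
  Match 1: 'a' (length 1)
  Match 2: 'aaaa' (length 4)
Total matches: 2

2


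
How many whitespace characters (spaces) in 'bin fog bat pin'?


\s matches whitespace characters (spaces, tabs, etc.).
Text: 'bin fog bat pin'
This text has 4 words separated by spaces.
Number of spaces = number of words - 1 = 4 - 1 = 3

3


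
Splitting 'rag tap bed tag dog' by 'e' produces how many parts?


Splitting by 'e' breaks the string at each occurrence of the separator.
Text: 'rag tap bed tag dog'
Parts after split:
  Part 1: 'rag tap b'
  Part 2: 'd tag dog'
Total parts: 2

2


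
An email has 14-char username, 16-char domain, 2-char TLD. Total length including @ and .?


An email address has format: username@domain.tld
Username length: 14
'@' character: 1
Domain length: 16
'.' character: 1
TLD length: 2
Total = 14 + 1 + 16 + 1 + 2 = 34

34


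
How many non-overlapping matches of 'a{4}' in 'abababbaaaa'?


Pattern 'a{4}' matches exactly 4 consecutive a's (greedy, non-overlapping).
String: 'abababbaaaa'
Scanning for runs of a's:
  Run at pos 0: 'a' (length 1) -> 0 match(es)
  Run at pos 2: 'a' (length 1) -> 0 match(es)
  Run at pos 4: 'a' (length 1) -> 0 match(es)
  Run at pos 7: 'aaaa' (length 4) -> 1 match(es)
Matches found: ['aaaa']
Total: 1

1


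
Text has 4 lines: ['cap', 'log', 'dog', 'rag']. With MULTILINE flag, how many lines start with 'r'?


With MULTILINE flag, ^ matches the start of each line.
Lines: ['cap', 'log', 'dog', 'rag']
Checking which lines start with 'r':
  Line 1: 'cap' -> no
  Line 2: 'log' -> no
  Line 3: 'dog' -> no
  Line 4: 'rag' -> MATCH
Matching lines: ['rag']
Count: 1

1


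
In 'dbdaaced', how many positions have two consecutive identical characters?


Looking for consecutive identical characters in 'dbdaaced':
  pos 0-1: 'd' vs 'b' -> different
  pos 1-2: 'b' vs 'd' -> different
  pos 2-3: 'd' vs 'a' -> different
  pos 3-4: 'a' vs 'a' -> MATCH ('aa')
  pos 4-5: 'a' vs 'c' -> different
  pos 5-6: 'c' vs 'e' -> different
  pos 6-7: 'e' vs 'd' -> different
Consecutive identical pairs: ['aa']
Count: 1

1


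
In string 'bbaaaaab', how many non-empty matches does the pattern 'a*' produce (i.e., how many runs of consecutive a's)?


Pattern 'a*' matches zero or more a's. We want non-empty runs of consecutive a's.
String: 'bbaaaaab'
Walking through the string to find runs of a's:
  Run 1: positions 2-6 -> 'aaaaa'
Non-empty runs found: ['aaaaa']
Count: 1

1


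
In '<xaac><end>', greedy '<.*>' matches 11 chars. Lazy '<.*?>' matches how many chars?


Greedy '<.*>' tries to match as MUCH as possible.
Lazy '<.*?>' tries to match as LITTLE as possible.

String: '<xaac><end>'
Greedy '<.*>' starts at first '<' and extends to the LAST '>': '<xaac><end>' (11 chars)
Lazy '<.*?>' starts at first '<' and stops at the FIRST '>': '<xaac>' (6 chars)

6


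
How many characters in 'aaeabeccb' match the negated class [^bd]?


Negated class [^bd] matches any char NOT in {b, d}
Scanning 'aaeabeccb':
  pos 0: 'a' -> MATCH
  pos 1: 'a' -> MATCH
  pos 2: 'e' -> MATCH
  pos 3: 'a' -> MATCH
  pos 4: 'b' -> no (excluded)
  pos 5: 'e' -> MATCH
  pos 6: 'c' -> MATCH
  pos 7: 'c' -> MATCH
  pos 8: 'b' -> no (excluded)
Total matches: 7

7


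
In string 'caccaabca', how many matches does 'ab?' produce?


Pattern 'ab?' matches 'a' optionally followed by 'b'.
String: 'caccaabca'
Scanning left to right for 'a' then checking next char:
  Match 1: 'a' (a not followed by b)
  Match 2: 'a' (a not followed by b)
  Match 3: 'ab' (a followed by b)
  Match 4: 'a' (a not followed by b)
Total matches: 4

4


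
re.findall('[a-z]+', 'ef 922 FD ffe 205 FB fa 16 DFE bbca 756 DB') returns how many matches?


Pattern '[a-z]+' finds one or more lowercase letters.
Text: 'ef 922 FD ffe 205 FB fa 16 DFE bbca 756 DB'
Scanning for matches:
  Match 1: 'ef'
  Match 2: 'ffe'
  Match 3: 'fa'
  Match 4: 'bbca'
Total matches: 4

4


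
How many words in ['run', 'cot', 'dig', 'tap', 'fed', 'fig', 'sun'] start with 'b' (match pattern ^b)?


Pattern ^b anchors to start of word. Check which words begin with 'b':
  'run' -> no
  'cot' -> no
  'dig' -> no
  'tap' -> no
  'fed' -> no
  'fig' -> no
  'sun' -> no
Matching words: []
Count: 0

0


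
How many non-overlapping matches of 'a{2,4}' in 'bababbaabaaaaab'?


Pattern 'a{2,4}' matches between 2 and 4 consecutive a's (greedy).
String: 'bababbaabaaaaab'
Finding runs of a's and applying greedy matching:
  Run at pos 1: 'a' (length 1)
  Run at pos 3: 'a' (length 1)
  Run at pos 6: 'aa' (length 2)
  Run at pos 9: 'aaaaa' (length 5)
Matches: ['aa', 'aaaa']
Count: 2

2


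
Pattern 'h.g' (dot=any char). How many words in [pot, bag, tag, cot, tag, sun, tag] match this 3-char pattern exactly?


Pattern 'h.g' means: starts with 'h', any single char, ends with 'g'.
Checking each word (must be exactly 3 chars):
  'pot' (len=3): no
  'bag' (len=3): no
  'tag' (len=3): no
  'cot' (len=3): no
  'tag' (len=3): no
  'sun' (len=3): no
  'tag' (len=3): no
Matching words: []
Total: 0

0


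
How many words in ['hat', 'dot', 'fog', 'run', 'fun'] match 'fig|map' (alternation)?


Alternation 'fig|map' matches either 'fig' or 'map'.
Checking each word:
  'hat' -> no
  'dot' -> no
  'fog' -> no
  'run' -> no
  'fun' -> no
Matches: []
Count: 0

0


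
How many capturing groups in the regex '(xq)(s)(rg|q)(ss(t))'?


To count capturing groups, count each '(' that starts a group.
Pattern: '(xq)(s)(rg|q)(ss(t))'
Walking through the pattern:
  Position 0: '(' -> group #1
  Position 4: '(' -> group #2
  Position 7: '(' -> group #3
  Position 13: '(' -> group #4
  Position 16: '(' -> group #5
Total capturing groups: 5

5


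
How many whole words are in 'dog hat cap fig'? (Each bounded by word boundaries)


Word boundaries (\b) mark the start/end of each word.
Text: 'dog hat cap fig'
Splitting by whitespace:
  Word 1: 'dog'
  Word 2: 'hat'
  Word 3: 'cap'
  Word 4: 'fig'
Total whole words: 4

4


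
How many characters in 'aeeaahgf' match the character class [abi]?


Character class [abi] matches any of: {a, b, i}
Scanning string 'aeeaahgf' character by character:
  pos 0: 'a' -> MATCH
  pos 1: 'e' -> no
  pos 2: 'e' -> no
  pos 3: 'a' -> MATCH
  pos 4: 'a' -> MATCH
  pos 5: 'h' -> no
  pos 6: 'g' -> no
  pos 7: 'f' -> no
Total matches: 3

3


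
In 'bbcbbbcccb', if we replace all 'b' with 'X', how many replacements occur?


re.sub('b', 'X', text) replaces every occurrence of 'b' with 'X'.
Text: 'bbcbbbcccb'
Scanning for 'b':
  pos 0: 'b' -> replacement #1
  pos 1: 'b' -> replacement #2
  pos 3: 'b' -> replacement #3
  pos 4: 'b' -> replacement #4
  pos 5: 'b' -> replacement #5
  pos 9: 'b' -> replacement #6
Total replacements: 6

6


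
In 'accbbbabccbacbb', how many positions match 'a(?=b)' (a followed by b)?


Lookahead 'a(?=b)' matches 'a' only when followed by 'b'.
String: 'accbbbabccbacbb'
Checking each position where char is 'a':
  pos 0: 'a' -> no (next='c')
  pos 6: 'a' -> MATCH (next='b')
  pos 11: 'a' -> no (next='c')
Matching positions: [6]
Count: 1

1


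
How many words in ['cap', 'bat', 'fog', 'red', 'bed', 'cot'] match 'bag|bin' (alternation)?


Alternation 'bag|bin' matches either 'bag' or 'bin'.
Checking each word:
  'cap' -> no
  'bat' -> no
  'fog' -> no
  'red' -> no
  'bed' -> no
  'cot' -> no
Matches: []
Count: 0

0
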